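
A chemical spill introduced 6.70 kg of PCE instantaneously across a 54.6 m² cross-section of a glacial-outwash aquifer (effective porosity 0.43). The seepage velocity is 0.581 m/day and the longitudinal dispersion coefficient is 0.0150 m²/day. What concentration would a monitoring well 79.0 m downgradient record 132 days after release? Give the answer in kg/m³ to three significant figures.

0.0292 kg/m³

For an instantaneous plane source, C(x,t) = M/(n_e·A·√(4πDt)) · exp(−(x−vt)²/(4Dt)), with n_e·A the pore (flow) area.
Plume center vt = 0.581 × 132 = 76.692 m, so the well at 79.0 m is 2.308 m downgradient of the peak.
√(4πDt) = 4.988 m, giving peak height M/(n_e·A·√(4πDt)) = 6.70/(0.43 × 54.6 × 4.988) = 0.05721 kg/m³.
(x−vt)²/(4Dt) = (2.308)²/(4 × 0.0150 × 132) = 0.6726; exp(−0.6726) = 0.5104.
C = 0.05721 × 0.5104 = 0.0292 kg/m³.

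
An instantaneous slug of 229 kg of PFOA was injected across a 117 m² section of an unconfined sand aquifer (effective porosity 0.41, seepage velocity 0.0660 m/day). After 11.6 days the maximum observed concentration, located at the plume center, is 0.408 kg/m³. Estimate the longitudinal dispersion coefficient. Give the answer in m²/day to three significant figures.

At the plume center C_max = M/(n_e·A·√(4πDt)), so D = M²/(4πt·(n_e·A·C_max)²).
n_e·A·C_max = 0.41 × 117 × 0.408 = 19.57 kg/m.
D = 229²/(4π × 11.6 × 19.57²) = 0.939 m²/day.

0.939 m²/day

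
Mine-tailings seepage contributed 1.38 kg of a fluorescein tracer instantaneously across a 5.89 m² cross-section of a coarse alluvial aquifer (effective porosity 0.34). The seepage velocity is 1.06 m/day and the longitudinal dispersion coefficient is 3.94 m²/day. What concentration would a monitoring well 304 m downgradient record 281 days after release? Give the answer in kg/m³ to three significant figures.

0.00579 kg/m³

For an instantaneous plane source, C(x,t) = M/(n_e·A·√(4πDt)) · exp(−(x−vt)²/(4Dt)), with n_e·A the pore (flow) area.
Plume center vt = 1.06 × 281 = 297.86 m, so the well at 304 m is 6.14 m downgradient of the peak.
√(4πDt) = 118.0 m, giving peak height M/(n_e·A·√(4πDt)) = 1.38/(0.34 × 5.89 × 118.0) = 0.005840 kg/m³.
(x−vt)²/(4Dt) = (6.14)²/(4 × 3.94 × 281) = 0.008513; exp(−0.008513) = 0.9915.
C = 0.005840 × 0.9915 = 0.00579 kg/m³.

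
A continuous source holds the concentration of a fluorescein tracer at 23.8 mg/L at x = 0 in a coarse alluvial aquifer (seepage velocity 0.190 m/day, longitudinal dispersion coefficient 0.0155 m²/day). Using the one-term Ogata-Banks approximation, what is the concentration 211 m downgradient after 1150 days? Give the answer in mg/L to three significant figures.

21.3 mg/L

For a continuous step input, C/C₀ ≈ ½·erfc((x−vt)/(2√(Dt))).
vt = 0.190 × 1150 = 218.5 m and 2√(Dt) = 2√(0.0155 × 1150) = 8.444 m.
Argument (x−vt)/(2√(Dt)) = (211 − 218.5)/8.444 = -0.8882; ½·erfc(-0.8882) = 0.8955.
C = 23.8 × 0.8955 = 21.3 mg/L.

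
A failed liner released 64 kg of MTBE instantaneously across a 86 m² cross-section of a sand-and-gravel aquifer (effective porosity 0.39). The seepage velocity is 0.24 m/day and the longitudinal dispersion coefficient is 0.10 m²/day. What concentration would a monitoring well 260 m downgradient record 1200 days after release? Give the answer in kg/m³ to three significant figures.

0.00960 kg/m³

For an instantaneous plane source, C(x,t) = M/(n_e·A·√(4πDt)) · exp(−(x−vt)²/(4Dt)), with n_e·A the pore (flow) area.
Plume center vt = 0.24 × 1200 = 288 m, so the well at 260 m is 28 m upgradient of the peak.
√(4πDt) = 38.83 m, giving peak height M/(n_e·A·√(4πDt)) = 64/(0.39 × 86 × 38.83) = 0.04914 kg/m³.
(x−vt)²/(4Dt) = (-28)²/(4 × 0.10 × 1200) = 1.633; exp(−1.633) = 0.1953.
C = 0.04914 × 0.1953 = 0.00960 kg/m³.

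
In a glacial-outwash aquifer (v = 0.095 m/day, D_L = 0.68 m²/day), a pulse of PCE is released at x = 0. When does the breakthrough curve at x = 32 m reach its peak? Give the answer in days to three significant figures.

For the 1D instantaneous-source solution, setting ∂C/∂t = 0 at fixed x gives v²t² + 2Dt − x² = 0, so t = (√(D² + v²x²) − D)/v².
√(D² + v²x²) = √(0.68² + 0.095² × 32²) = 3.115; v² = 0.009025.
t = (3.115 − 0.68)/0.009025 = 270 days (vs. the pure-advection estimate x/v = 337 d).

270 days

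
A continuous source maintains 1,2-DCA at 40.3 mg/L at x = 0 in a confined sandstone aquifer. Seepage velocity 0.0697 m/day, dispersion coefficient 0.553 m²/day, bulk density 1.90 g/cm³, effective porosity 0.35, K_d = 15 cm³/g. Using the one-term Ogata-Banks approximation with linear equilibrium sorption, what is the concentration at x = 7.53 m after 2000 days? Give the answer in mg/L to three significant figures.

5.23 mg/L

Retardation factor R = 1 + ρ_b·K_d/n = 1 + 1.90 × 15/0.35 = 82.43.
Sorption retards both mechanisms: v_R = v/R = 0.0008456 m/day, D_R = D/R = 0.006709 m²/day.
v_R·t = 0.0008456 × 2000 = 1.6912 m; 2√(D_R t) = 7.326 m; argument = (7.53 − 1.6912)/7.326 = 0.7970.
C = C₀ × ½·erfc(0.7970) = 40.3 × 0.1298 = 5.23 mg/L.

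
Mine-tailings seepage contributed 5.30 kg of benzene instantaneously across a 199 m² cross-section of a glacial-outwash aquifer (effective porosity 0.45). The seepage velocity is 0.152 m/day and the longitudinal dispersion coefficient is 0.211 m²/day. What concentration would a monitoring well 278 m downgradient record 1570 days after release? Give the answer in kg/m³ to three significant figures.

For an instantaneous plane source, C(x,t) = M/(n_e·A·√(4πDt)) · exp(−(x−vt)²/(4Dt)), with n_e·A the pore (flow) area.
Plume center vt = 0.152 × 1570 = 238.64 m, so the well at 278 m is 39.36 m downgradient of the peak.
√(4πDt) = 64.52 m, giving peak height M/(n_e·A·√(4πDt)) = 5.30/(0.45 × 199 × 64.52) = 0.0009173 kg/m³.
(x−vt)²/(4Dt) = (39.36)²/(4 × 0.211 × 1570) = 1.169; exp(−1.169) = 0.3107.
C = 0.0009173 × 0.3107 = 0.000285 kg/m³.

0.000285 kg/m³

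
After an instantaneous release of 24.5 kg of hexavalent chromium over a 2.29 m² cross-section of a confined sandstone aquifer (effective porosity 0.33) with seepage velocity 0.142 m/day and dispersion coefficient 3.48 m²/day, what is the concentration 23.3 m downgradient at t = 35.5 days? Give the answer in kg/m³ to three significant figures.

For an instantaneous plane source, C(x,t) = M/(n_e·A·√(4πDt)) · exp(−(x−vt)²/(4Dt)), with n_e·A the pore (flow) area.
Plume center vt = 0.142 × 35.5 = 5.041 m, so the well at 23.3 m is 18.259 m downgradient of the peak.
√(4πDt) = 39.40 m, giving peak height M/(n_e·A·√(4πDt)) = 24.5/(0.33 × 2.29 × 39.40) = 0.8228 kg/m³.
(x−vt)²/(4Dt) = (18.259)²/(4 × 3.48 × 35.5) = 0.6747; exp(−0.6747) = 0.5093.
C = 0.8228 × 0.5093 = 0.419 kg/m³.

0.419 kg/m³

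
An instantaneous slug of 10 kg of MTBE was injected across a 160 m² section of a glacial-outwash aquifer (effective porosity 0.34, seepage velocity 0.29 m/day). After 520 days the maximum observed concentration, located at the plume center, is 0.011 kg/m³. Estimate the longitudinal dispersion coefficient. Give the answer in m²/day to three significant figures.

At the plume center C_max = M/(n_e·A·√(4πDt)), so D = M²/(4πt·(n_e·A·C_max)²).
n_e·A·C_max = 0.34 × 160 × 0.011 = 0.5984 kg/m.
D = 10²/(4π × 520 × 0.5984²) = 0.0427 m²/day.

0.0427 m²/day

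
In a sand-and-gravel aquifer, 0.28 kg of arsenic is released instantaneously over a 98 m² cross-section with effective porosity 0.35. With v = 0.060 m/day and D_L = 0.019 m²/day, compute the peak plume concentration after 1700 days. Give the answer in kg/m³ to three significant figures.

The peak of an instantaneous 1D plume sits at x = vt; there the Gaussian factor is 1 and C_max = M/(n_e·A·√(4πDt)), where n_e·A is the pore area the mass is dissolved in.
√(4πDt) = √(4π × 0.019 × 1700) = 20.15 m, so C_max = 0.28/(0.35 × 98 × 20.15) = 0.000405 kg/m³.

0.000405 kg/m³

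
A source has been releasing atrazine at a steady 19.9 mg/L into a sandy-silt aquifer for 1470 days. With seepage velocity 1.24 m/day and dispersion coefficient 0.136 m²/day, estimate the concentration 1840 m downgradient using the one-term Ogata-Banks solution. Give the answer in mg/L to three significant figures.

3.88 mg/L

For a continuous step input, C/C₀ ≈ ½·erfc((x−vt)/(2√(Dt))).
vt = 1.24 × 1470 = 1822.8 m and 2√(Dt) = 2√(0.136 × 1470) = 28.28 m.
Argument (x−vt)/(2√(Dt)) = (1840 − 1822.8)/28.28 = 0.6082; ½·erfc(0.6082) = 0.1949.
C = 19.9 × 0.1949 = 3.88 mg/L.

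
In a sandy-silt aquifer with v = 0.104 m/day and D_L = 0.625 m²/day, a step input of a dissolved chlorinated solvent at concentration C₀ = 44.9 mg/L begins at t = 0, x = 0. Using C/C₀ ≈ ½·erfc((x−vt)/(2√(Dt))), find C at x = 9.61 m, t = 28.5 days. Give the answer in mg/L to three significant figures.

For a continuous step input, C/C₀ ≈ ½·erfc((x−vt)/(2√(Dt))).
vt = 0.104 × 28.5 = 2.964 m and 2√(Dt) = 2√(0.625 × 28.5) = 8.441 m.
Argument (x−vt)/(2√(Dt)) = (9.61 − 2.964)/8.441 = 0.7873; ½·erfc(0.7873) = 0.1328.
C = 44.9 × 0.1328 = 5.96 mg/L.

5.96 mg/L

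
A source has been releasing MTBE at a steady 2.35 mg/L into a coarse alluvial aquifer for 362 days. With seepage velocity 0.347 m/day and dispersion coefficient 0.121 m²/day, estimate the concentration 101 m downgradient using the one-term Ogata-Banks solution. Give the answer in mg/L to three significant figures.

For a continuous step input, C/C₀ ≈ ½·erfc((x−vt)/(2√(Dt))).
vt = 0.347 × 362 = 125.614 m and 2√(Dt) = 2√(0.121 × 362) = 13.24 m.
Argument (x−vt)/(2√(Dt)) = (101 − 125.614)/13.24 = -1.859; ½·erfc(-1.859) = 0.9957.
C = 2.35 × 0.9957 = 2.34 mg/L.

2.34 mg/L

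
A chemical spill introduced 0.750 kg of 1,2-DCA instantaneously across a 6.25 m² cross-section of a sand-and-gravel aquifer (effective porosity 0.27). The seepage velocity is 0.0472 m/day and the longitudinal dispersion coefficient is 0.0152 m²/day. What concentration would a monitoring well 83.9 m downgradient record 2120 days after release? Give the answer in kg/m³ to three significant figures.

For an instantaneous plane source, C(x,t) = M/(n_e·A·√(4πDt)) · exp(−(x−vt)²/(4Dt)), with n_e·A the pore (flow) area.
Plume center vt = 0.0472 × 2120 = 100.064 m, so the well at 83.9 m is 16.164 m upgradient of the peak.
√(4πDt) = 20.12 m, giving peak height M/(n_e·A·√(4πDt)) = 0.750/(0.27 × 6.25 × 20.12) = 0.02209 kg/m³.
(x−vt)²/(4Dt) = (-16.164)²/(4 × 0.0152 × 2120) = 2.027; exp(−2.027) = 0.1317.
C = 0.02209 × 0.1317 = 0.00291 kg/m³.

0.00291 kg/m³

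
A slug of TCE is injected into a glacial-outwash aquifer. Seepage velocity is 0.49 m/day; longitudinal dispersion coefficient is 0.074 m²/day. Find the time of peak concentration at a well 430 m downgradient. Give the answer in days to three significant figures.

For the 1D instantaneous-source solution, setting ∂C/∂t = 0 at fixed x gives v²t² + 2Dt − x² = 0, so t = (√(D² + v²x²) − D)/v².
√(D² + v²x²) = √(0.074² + 0.49² × 430²) = 210.7; v² = 0.2401.
t = (210.7 − 0.074)/0.2401 = 877 days (vs. the pure-advection estimate x/v = 878 d).

877 days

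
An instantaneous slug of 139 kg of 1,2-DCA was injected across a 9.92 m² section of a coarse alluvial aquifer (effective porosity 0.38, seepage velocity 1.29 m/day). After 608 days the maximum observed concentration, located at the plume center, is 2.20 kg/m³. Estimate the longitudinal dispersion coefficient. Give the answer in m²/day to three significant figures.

At the plume center C_max = M/(n_e·A·√(4πDt)), so D = M²/(4πt·(n_e·A·C_max)²).
n_e·A·C_max = 0.38 × 9.92 × 2.20 = 8.293 kg/m.
D = 139²/(4π × 608 × 8.293²) = 0.0368 m²/day.

0.0368 m²/day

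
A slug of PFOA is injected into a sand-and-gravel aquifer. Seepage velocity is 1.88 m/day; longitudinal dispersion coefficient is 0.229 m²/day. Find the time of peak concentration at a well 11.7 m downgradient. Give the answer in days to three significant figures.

For the 1D instantaneous-source solution, setting ∂C/∂t = 0 at fixed x gives v²t² + 2Dt − x² = 0, so t = (√(D² + v²x²) − D)/v².
√(D² + v²x²) = √(0.229² + 1.88² × 11.7²) = 22.00; v² = 3.5344.
t = (22.00 − 0.229)/3.5344 = 6.16 days (vs. the pure-advection estimate x/v = 6.22 d).

6.16 days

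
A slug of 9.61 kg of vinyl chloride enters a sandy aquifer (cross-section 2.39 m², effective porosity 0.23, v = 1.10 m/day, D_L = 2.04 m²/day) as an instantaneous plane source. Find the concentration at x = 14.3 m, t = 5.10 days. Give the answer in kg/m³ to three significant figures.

0.249 kg/m³

For an instantaneous plane source, C(x,t) = M/(n_e·A·√(4πDt)) · exp(−(x−vt)²/(4Dt)), with n_e·A the pore (flow) area.
Plume center vt = 1.10 × 5.10 = 5.61 m, so the well at 14.3 m is 8.69 m downgradient of the peak.
√(4πDt) = 11.43 m, giving peak height M/(n_e·A·√(4πDt)) = 9.61/(0.23 × 2.39 × 11.43) = 1.530 kg/m³.
(x−vt)²/(4Dt) = (8.69)²/(4 × 2.04 × 5.10) = 1.815; exp(−1.815) = 0.1628.
C = 1.530 × 0.1628 = 0.249 kg/m³.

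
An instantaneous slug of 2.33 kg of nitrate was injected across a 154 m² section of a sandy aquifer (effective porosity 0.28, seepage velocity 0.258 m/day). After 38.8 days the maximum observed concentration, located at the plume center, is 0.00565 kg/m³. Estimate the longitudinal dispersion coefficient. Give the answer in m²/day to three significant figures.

At the plume center C_max = M/(n_e·A·√(4πDt)), so D = M²/(4πt·(n_e·A·C_max)²).
n_e·A·C_max = 0.28 × 154 × 0.00565 = 0.2436 kg/m.
D = 2.33²/(4π × 38.8 × 0.2436²) = 0.188 m²/day.

0.188 m²/day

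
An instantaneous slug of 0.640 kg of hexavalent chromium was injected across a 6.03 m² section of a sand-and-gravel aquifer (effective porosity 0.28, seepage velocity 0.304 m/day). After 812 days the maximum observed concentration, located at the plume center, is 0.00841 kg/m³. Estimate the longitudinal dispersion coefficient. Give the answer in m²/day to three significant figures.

At the plume center C_max = M/(n_e·A·√(4πDt)), so D = M²/(4πt·(n_e·A·C_max)²).
n_e·A·C_max = 0.28 × 6.03 × 0.00841 = 0.01420 kg/m.
D = 0.640²/(4π × 812 × 0.01420²) = 0.199 m²/day.

0.199 m²/day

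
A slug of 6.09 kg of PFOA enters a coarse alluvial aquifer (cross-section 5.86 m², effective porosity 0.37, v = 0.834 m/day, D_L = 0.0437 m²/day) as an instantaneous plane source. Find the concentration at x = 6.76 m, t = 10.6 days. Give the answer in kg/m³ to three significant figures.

For an instantaneous plane source, C(x,t) = M/(n_e·A·√(4πDt)) · exp(−(x−vt)²/(4Dt)), with n_e·A the pore (flow) area.
Plume center vt = 0.834 × 10.6 = 8.8404 m, so the well at 6.76 m is 2.0804 m upgradient of the peak.
√(4πDt) = 2.413 m, giving peak height M/(n_e·A·√(4πDt)) = 6.09/(0.37 × 5.86 × 2.413) = 1.164 kg/m³.
(x−vt)²/(4Dt) = (-2.0804)²/(4 × 0.0437 × 10.6) = 2.336; exp(−2.336) = 0.09671.
C = 1.164 × 0.09671 = 0.113 kg/m³.

0.113 kg/m³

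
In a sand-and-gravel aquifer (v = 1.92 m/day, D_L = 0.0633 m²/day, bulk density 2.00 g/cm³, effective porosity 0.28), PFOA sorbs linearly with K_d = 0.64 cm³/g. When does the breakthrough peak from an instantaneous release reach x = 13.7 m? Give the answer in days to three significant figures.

39.7 days

Retardation factor R = 1 + ρ_b·K_d/n = 1 + 2.00 × 0.64/0.28 = 5.571.
Sorption retards both mechanisms: v_R = v/R = 0.3446 m/day, D_R = D/R = 0.01136 m²/day.
Peak time from v_R²t² + 2D_R t − x² = 0: t = (√(D_R² + v_R²x²) − D_R)/v_R².
√(D_R² + v_R²x²) = √(0.01136² + 0.3446² × 13.7²) = 4.721; v_R² = 0.1187.
t = (4.721 − 0.01136)/0.1187 = 39.7 days.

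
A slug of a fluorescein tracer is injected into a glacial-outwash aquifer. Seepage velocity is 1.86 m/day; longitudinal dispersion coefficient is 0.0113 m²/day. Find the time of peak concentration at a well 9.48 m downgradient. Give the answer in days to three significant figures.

5.09 days

For the 1D instantaneous-source solution, setting ∂C/∂t = 0 at fixed x gives v²t² + 2Dt − x² = 0, so t = (√(D² + v²x²) − D)/v².
√(D² + v²x²) = √(0.0113² + 1.86² × 9.48²) = 17.63; v² = 3.4596.
t = (17.63 − 0.0113)/3.4596 = 5.09 days (vs. the pure-advection estimate x/v = 5.10 d).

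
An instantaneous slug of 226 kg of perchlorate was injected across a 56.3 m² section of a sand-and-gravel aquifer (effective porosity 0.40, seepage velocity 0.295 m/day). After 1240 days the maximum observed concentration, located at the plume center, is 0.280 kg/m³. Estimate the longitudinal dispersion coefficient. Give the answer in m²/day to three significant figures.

At the plume center C_max = M/(n_e·A·√(4πDt)), so D = M²/(4πt·(n_e·A·C_max)²).
n_e·A·C_max = 0.40 × 56.3 × 0.280 = 6.306 kg/m.
D = 226²/(4π × 1240 × 6.306²) = 0.0824 m²/day.

0.0824 m²/day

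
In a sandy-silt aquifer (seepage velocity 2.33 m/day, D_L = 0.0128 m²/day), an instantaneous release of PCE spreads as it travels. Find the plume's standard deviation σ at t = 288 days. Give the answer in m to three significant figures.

Dispersive spreading gives a Gaussian with σ² = 2Dt; advection only shifts the center.
σ = √(2 × 0.0128 × 288) = 2.72 m.

2.72 m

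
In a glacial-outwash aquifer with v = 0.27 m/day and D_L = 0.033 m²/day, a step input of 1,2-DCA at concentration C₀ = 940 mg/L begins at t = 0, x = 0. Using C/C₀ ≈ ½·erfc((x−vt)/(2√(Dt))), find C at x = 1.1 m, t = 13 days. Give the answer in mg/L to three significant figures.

For a continuous step input, C/C₀ ≈ ½·erfc((x−vt)/(2√(Dt))).
vt = 0.27 × 13 = 3.51 m and 2√(Dt) = 2√(0.033 × 13) = 1.310 m.
Argument (x−vt)/(2√(Dt)) = (1.1 − 3.51)/1.310 = -1.840; ½·erfc(-1.840) = 0.9954.
C = 940 × 0.9954 = 936 mg/L.

936 mg/L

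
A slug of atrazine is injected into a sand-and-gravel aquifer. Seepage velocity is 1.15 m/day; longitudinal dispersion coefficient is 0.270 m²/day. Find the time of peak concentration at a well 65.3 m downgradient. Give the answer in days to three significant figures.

56.6 days

For the 1D instantaneous-source solution, setting ∂C/∂t = 0 at fixed x gives v²t² + 2Dt − x² = 0, so t = (√(D² + v²x²) − D)/v².
√(D² + v²x²) = √(0.270² + 1.15² × 65.3²) = 75.10; v² = 1.3225.
t = (75.10 − 0.270)/1.3225 = 56.6 days (vs. the pure-advection estimate x/v = 56.8 d).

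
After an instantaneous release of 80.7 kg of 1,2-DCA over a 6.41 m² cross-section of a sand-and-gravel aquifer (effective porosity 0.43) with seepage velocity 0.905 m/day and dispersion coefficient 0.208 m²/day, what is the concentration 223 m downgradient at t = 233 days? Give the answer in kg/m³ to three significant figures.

0.555 kg/m³

For an instantaneous plane source, C(x,t) = M/(n_e·A·√(4πDt)) · exp(−(x−vt)²/(4Dt)), with n_e·A the pore (flow) area.
Plume center vt = 0.905 × 233 = 210.865 m, so the well at 223 m is 12.135 m downgradient of the peak.
√(4πDt) = 24.68 m, giving peak height M/(n_e·A·√(4πDt)) = 80.7/(0.43 × 6.41 × 24.68) = 1.186 kg/m³.
(x−vt)²/(4Dt) = (12.135)²/(4 × 0.208 × 233) = 0.7596; exp(−0.7596) = 0.4679.
C = 1.186 × 0.4679 = 0.555 kg/m³.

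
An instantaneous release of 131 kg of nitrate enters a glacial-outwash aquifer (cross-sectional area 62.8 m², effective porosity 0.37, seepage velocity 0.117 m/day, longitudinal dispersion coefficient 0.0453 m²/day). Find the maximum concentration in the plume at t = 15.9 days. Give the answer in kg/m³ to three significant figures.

The peak of an instantaneous 1D plume sits at x = vt; there the Gaussian factor is 1 and C_max = M/(n_e·A·√(4πDt)), where n_e·A is the pore area the mass is dissolved in.
√(4πDt) = √(4π × 0.0453 × 15.9) = 3.009 m, so C_max = 131/(0.37 × 62.8 × 3.009) = 1.87 kg/m³.

1.87 kg/m³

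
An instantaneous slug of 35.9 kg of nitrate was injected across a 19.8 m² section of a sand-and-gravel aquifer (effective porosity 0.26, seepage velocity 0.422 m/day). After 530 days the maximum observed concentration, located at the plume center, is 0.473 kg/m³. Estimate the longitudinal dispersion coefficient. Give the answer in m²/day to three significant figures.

0.0326 m²/day

At the plume center C_max = M/(n_e·A·√(4πDt)), so D = M²/(4πt·(n_e·A·C_max)²).
n_e·A·C_max = 0.26 × 19.8 × 0.473 = 2.435 kg/m.
D = 35.9²/(4π × 530 × 2.435²) = 0.0326 m²/day.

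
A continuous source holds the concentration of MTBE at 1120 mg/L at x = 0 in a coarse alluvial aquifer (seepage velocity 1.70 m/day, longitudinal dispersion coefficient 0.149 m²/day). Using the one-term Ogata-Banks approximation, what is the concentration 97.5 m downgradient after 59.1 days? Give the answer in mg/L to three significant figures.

For a continuous step input, C/C₀ ≈ ½·erfc((x−vt)/(2√(Dt))).
vt = 1.70 × 59.1 = 100.47 m and 2√(Dt) = 2√(0.149 × 59.1) = 5.935 m.
Argument (x−vt)/(2√(Dt)) = (97.5 − 100.47)/5.935 = -0.5004; ½·erfc(-0.5004) = 0.7604.
C = 1120 × 0.7604 = 852 mg/L.

852 mg/L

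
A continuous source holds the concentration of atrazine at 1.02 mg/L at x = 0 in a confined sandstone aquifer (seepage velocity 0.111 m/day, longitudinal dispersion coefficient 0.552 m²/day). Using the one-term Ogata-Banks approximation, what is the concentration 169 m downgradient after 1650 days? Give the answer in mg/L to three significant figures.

For a continuous step input, C/C₀ ≈ ½·erfc((x−vt)/(2√(Dt))).
vt = 0.111 × 1650 = 183.15 m and 2√(Dt) = 2√(0.552 × 1650) = 60.36 m.
Argument (x−vt)/(2√(Dt)) = (169 − 183.15)/60.36 = -0.2344; ½·erfc(-0.2344) = 0.6299.
C = 1.02 × 0.6299 = 0.642 mg/L.

0.642 mg/L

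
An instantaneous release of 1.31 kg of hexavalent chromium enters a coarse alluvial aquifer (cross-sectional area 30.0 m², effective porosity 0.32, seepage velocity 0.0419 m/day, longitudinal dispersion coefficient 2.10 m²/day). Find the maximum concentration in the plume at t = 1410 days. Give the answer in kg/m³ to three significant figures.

The peak of an instantaneous 1D plume sits at x = vt; there the Gaussian factor is 1 and C_max = M/(n_e·A·√(4πDt)), where n_e·A is the pore area the mass is dissolved in.
√(4πDt) = √(4π × 2.10 × 1410) = 192.9 m, so C_max = 1.31/(0.32 × 30.0 × 192.9) = 0.000707 kg/m³.

0.000707 kg/m³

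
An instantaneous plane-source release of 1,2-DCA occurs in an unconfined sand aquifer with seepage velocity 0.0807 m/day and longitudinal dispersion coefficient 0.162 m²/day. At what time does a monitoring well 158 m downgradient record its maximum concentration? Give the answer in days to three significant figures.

1930 days

For the 1D instantaneous-source solution, setting ∂C/∂t = 0 at fixed x gives v²t² + 2Dt − x² = 0, so t = (√(D² + v²x²) − D)/v².
√(D² + v²x²) = √(0.162² + 0.0807² × 158²) = 12.75; v² = 0.00651249.
t = (12.75 − 0.162)/0.00651249 = 1930 days (vs. the pure-advection estimate x/v = 1960 d).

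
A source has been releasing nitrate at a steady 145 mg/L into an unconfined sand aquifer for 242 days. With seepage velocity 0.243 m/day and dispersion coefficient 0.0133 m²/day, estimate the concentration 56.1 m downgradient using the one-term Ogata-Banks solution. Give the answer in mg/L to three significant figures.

124 mg/L

For a continuous step input, C/C₀ ≈ ½·erfc((x−vt)/(2√(Dt))).
vt = 0.243 × 242 = 58.806 m and 2√(Dt) = 2√(0.0133 × 242) = 3.588 m.
Argument (x−vt)/(2√(Dt)) = (56.1 − 58.806)/3.588 = -0.7542; ½·erfc(-0.7542) = 0.8569.
C = 145 × 0.8569 = 124 mg/L.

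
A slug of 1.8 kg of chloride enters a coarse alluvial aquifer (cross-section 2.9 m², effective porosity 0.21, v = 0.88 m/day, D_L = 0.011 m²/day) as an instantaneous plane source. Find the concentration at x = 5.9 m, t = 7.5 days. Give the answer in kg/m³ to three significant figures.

For an instantaneous plane source, C(x,t) = M/(n_e·A·√(4πDt)) · exp(−(x−vt)²/(4Dt)), with n_e·A the pore (flow) area.
Plume center vt = 0.88 × 7.5 = 6.6 m, so the well at 5.9 m is 0.7 m upgradient of the peak.
√(4πDt) = 1.018 m, giving peak height M/(n_e·A·√(4πDt)) = 1.8/(0.21 × 2.9 × 1.018) = 2.903 kg/m³.
(x−vt)²/(4Dt) = (-0.7)²/(4 × 0.011 × 7.5) = 1.485; exp(−1.485) = 0.2265.
C = 2.903 × 0.2265 = 0.658 kg/m³.

0.658 kg/m³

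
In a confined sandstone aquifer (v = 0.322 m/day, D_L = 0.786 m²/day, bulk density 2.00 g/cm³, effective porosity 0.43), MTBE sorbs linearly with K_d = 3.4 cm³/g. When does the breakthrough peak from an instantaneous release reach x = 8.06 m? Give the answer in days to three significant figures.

Retardation factor R = 1 + ρ_b·K_d/n = 1 + 2.00 × 3.4/0.43 = 16.81.
Sorption retards both mechanisms: v_R = v/R = 0.01916 m/day, D_R = D/R = 0.04676 m²/day.
Peak time from v_R²t² + 2D_R t − x² = 0: t = (√(D_R² + v_R²x²) − D_R)/v_R².
√(D_R² + v_R²x²) = √(0.04676² + 0.01916² × 8.06²) = 0.1614; v_R² = 0.0003671.
t = (0.1614 − 0.04676)/0.0003671 = 312 days.

312 days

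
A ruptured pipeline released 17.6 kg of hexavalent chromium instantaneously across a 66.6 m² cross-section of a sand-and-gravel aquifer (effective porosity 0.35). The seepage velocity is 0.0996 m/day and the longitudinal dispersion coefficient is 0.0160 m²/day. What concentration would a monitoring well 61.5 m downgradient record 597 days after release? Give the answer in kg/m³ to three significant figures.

For an instantaneous plane source, C(x,t) = M/(n_e·A·√(4πDt)) · exp(−(x−vt)²/(4Dt)), with n_e·A the pore (flow) area.
Plume center vt = 0.0996 × 597 = 59.4612 m, so the well at 61.5 m is 2.0388 m downgradient of the peak.
√(4πDt) = 10.96 m, giving peak height M/(n_e·A·√(4πDt)) = 17.6/(0.35 × 66.6 × 10.96) = 0.06889 kg/m³.
(x−vt)²/(4Dt) = (2.0388)²/(4 × 0.0160 × 597) = 0.1088; exp(−0.1088) = 0.8969.
C = 0.06889 × 0.8969 = 0.0618 kg/m³.

0.0618 kg/m³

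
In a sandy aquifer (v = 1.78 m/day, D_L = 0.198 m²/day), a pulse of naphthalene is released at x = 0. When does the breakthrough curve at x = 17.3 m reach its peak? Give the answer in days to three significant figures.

9.66 days

For the 1D instantaneous-source solution, setting ∂C/∂t = 0 at fixed x gives v²t² + 2Dt − x² = 0, so t = (√(D² + v²x²) − D)/v².
√(D² + v²x²) = √(0.198² + 1.78² × 17.3²) = 30.79; v² = 3.1684.
t = (30.79 − 0.198)/3.1684 = 9.66 days (vs. the pure-advection estimate x/v = 9.72 d).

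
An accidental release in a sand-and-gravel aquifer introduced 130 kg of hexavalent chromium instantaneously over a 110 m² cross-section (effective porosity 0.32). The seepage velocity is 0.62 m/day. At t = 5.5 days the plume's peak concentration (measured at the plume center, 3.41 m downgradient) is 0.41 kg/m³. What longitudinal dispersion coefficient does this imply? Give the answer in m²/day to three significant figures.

1.17 m²/day

At the plume center C_max = M/(n_e·A·√(4πDt)), so D = M²/(4πt·(n_e·A·C_max)²).
n_e·A·C_max = 0.32 × 110 × 0.41 = 14.43 kg/m.
D = 130²/(4π × 5.5 × 14.43²) = 1.17 m²/day.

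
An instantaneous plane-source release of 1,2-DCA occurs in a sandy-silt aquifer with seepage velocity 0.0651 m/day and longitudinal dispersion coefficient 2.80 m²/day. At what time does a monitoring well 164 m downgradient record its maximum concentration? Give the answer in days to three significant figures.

For the 1D instantaneous-source solution, setting ∂C/∂t = 0 at fixed x gives v²t² + 2Dt − x² = 0, so t = (√(D² + v²x²) − D)/v².
√(D² + v²x²) = √(2.80² + 0.0651² × 164²) = 11.04; v² = 0.00423801.
t = (11.04 − 2.80)/0.00423801 = 1940 days (vs. the pure-advection estimate x/v = 2520 d).

1940 days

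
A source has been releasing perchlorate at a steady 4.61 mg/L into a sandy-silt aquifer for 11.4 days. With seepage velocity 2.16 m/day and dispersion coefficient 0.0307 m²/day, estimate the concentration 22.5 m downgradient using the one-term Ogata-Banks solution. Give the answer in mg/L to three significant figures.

4.58 mg/L

For a continuous step input, C/C₀ ≈ ½·erfc((x−vt)/(2√(Dt))).
vt = 2.16 × 11.4 = 24.624 m and 2√(Dt) = 2√(0.0307 × 11.4) = 1.183 m.
Argument (x−vt)/(2√(Dt)) = (22.5 − 24.624)/1.183 = -1.795; ½·erfc(-1.795) = 0.9944.
C = 4.61 × 0.9944 = 4.58 mg/L.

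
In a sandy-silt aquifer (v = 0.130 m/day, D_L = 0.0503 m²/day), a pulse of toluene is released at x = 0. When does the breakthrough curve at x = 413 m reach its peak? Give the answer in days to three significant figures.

3170 days

For the 1D instantaneous-source solution, setting ∂C/∂t = 0 at fixed x gives v²t² + 2Dt − x² = 0, so t = (√(D² + v²x²) − D)/v².
√(D² + v²x²) = √(0.0503² + 0.130² × 413²) = 53.69; v² = 0.0169.
t = (53.69 − 0.0503)/0.0169 = 3170 days (vs. the pure-advection estimate x/v = 3180 d).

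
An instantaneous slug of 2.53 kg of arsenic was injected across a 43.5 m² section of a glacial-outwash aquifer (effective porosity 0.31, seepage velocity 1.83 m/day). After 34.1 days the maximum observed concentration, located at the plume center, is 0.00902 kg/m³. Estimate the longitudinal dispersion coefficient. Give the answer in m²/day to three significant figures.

1.01 m²/day

At the plume center C_max = M/(n_e·A·√(4πDt)), so D = M²/(4πt·(n_e·A·C_max)²).
n_e·A·C_max = 0.31 × 43.5 × 0.00902 = 0.1216 kg/m.
D = 2.53²/(4π × 34.1 × 0.1216²) = 1.01 m²/day.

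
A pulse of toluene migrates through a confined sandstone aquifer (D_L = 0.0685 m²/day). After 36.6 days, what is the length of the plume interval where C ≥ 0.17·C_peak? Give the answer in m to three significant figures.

8.43 m

The plume is Gaussian with σ = √(2Dt) = √(2 × 0.0685 × 36.6) = 2.239 m.
C/C_peak = exp(−Δx²/(2σ²)) = 0.17 ⇒ Δx = σ·√(−2 ln 0.17) = 2.239 × 1.883 = 4.216 m.
Width = 2Δx = 8.43 m.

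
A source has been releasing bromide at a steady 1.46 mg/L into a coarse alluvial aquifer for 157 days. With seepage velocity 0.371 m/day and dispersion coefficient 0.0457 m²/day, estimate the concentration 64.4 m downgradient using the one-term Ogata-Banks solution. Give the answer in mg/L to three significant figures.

0.0761 mg/L

For a continuous step input, C/C₀ ≈ ½·erfc((x−vt)/(2√(Dt))).
vt = 0.371 × 157 = 58.247 m and 2√(Dt) = 2√(0.0457 × 157) = 5.357 m.
Argument (x−vt)/(2√(Dt)) = (64.4 − 58.247)/5.357 = 1.149; ½·erfc(1.149) = 0.05209.
C = 1.46 × 0.05209 = 0.0761 mg/L.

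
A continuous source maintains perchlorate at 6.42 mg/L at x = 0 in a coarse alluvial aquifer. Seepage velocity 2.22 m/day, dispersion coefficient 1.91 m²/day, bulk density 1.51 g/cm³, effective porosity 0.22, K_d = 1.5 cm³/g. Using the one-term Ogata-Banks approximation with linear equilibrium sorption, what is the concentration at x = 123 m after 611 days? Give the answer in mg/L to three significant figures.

2.69 mg/L

Retardation factor R = 1 + ρ_b·K_d/n = 1 + 1.51 × 1.5/0.22 = 11.30.
Sorption retards both mechanisms: v_R = v/R = 0.1965 m/day, D_R = D/R = 0.1690 m²/day.
v_R·t = 0.1965 × 611 = 120.0615 m; 2√(D_R t) = 20.32 m; argument = (123 − 120.0615)/20.32 = 0.1446.
C = C₀ × ½·erfc(0.1446) = 6.42 × 0.4190 = 2.69 mg/L.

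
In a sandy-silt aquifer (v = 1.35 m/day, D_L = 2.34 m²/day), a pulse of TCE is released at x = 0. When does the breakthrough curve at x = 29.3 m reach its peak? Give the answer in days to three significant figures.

For the 1D instantaneous-source solution, setting ∂C/∂t = 0 at fixed x gives v²t² + 2Dt − x² = 0, so t = (√(D² + v²x²) − D)/v².
√(D² + v²x²) = √(2.34² + 1.35² × 29.3²) = 39.62; v² = 1.8225.
t = (39.62 − 2.34)/1.8225 = 20.5 days (vs. the pure-advection estimate x/v = 21.7 d).

20.5 days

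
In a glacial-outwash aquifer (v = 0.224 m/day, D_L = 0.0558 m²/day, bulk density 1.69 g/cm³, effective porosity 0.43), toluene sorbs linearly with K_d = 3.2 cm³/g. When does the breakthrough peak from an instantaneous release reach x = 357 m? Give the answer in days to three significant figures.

Retardation factor R = 1 + ρ_b·K_d/n = 1 + 1.69 × 3.2/0.43 = 13.58.
Sorption retards both mechanisms: v_R = v/R = 0.01649 m/day, D_R = D/R = 0.004109 m²/day.
Peak time from v_R²t² + 2D_R t − x² = 0: t = (√(D_R² + v_R²x²) − D_R)/v_R².
√(D_R² + v_R²x²) = √(0.004109² + 0.01649² × 357²) = 5.887; v_R² = 0.0002719.
t = (5.887 − 0.004109)/0.0002719 = 21600 days.

21600 days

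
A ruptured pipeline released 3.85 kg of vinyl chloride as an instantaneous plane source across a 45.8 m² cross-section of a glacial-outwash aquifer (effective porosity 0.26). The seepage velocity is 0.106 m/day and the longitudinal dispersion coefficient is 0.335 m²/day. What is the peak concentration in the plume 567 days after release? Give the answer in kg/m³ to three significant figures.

0.00662 kg/m³

The peak of an instantaneous 1D plume sits at x = vt; there the Gaussian factor is 1 and C_max = M/(n_e·A·√(4πDt)), where n_e·A is the pore area the mass is dissolved in.
√(4πDt) = √(4π × 0.335 × 567) = 48.86 m, so C_max = 3.85/(0.26 × 45.8 × 48.86) = 0.00662 kg/m³.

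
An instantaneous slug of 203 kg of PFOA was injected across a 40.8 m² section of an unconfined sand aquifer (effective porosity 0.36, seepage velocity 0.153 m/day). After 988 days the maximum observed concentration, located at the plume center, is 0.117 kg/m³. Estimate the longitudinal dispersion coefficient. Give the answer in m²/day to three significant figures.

At the plume center C_max = M/(n_e·A·√(4πDt)), so D = M²/(4πt·(n_e·A·C_max)²).
n_e·A·C_max = 0.36 × 40.8 × 0.117 = 1.718 kg/m.
D = 203²/(4π × 988 × 1.718²) = 1.12 m²/day.

1.12 m²/day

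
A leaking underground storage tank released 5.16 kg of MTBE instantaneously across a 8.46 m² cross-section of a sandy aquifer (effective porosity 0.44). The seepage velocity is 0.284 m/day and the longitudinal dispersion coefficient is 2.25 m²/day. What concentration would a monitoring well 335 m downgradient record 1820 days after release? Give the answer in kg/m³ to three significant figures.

0.000811 kg/m³

For an instantaneous plane source, C(x,t) = M/(n_e·A·√(4πDt)) · exp(−(x−vt)²/(4Dt)), with n_e·A the pore (flow) area.
Plume center vt = 0.284 × 1820 = 516.88 m, so the well at 335 m is 181.88 m upgradient of the peak.
√(4πDt) = 226.8 m, giving peak height M/(n_e·A·√(4πDt)) = 5.16/(0.44 × 8.46 × 226.8) = 0.006112 kg/m³.
(x−vt)²/(4Dt) = (-181.88)²/(4 × 2.25 × 1820) = 2.020; exp(−2.020) = 0.1327.
C = 0.006112 × 0.1327 = 0.000811 kg/m³.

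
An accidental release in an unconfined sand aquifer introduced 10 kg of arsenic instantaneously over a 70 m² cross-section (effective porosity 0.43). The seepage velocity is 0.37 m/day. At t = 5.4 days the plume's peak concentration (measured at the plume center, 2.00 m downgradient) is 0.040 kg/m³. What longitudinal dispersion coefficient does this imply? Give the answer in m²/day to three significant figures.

1.02 m²/day

At the plume center C_max = M/(n_e·A·√(4πDt)), so D = M²/(4πt·(n_e·A·C_max)²).
n_e·A·C_max = 0.43 × 70 × 0.040 = 1.204 kg/m.
D = 10²/(4π × 5.4 × 1.204²) = 1.02 m²/day.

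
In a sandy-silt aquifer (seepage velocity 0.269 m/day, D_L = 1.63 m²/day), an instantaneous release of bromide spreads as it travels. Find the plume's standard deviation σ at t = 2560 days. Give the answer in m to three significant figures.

Dispersive spreading gives a Gaussian with σ² = 2Dt; advection only shifts the center.
σ = √(2 × 1.63 × 2560) = 91.4 m.

91.4 m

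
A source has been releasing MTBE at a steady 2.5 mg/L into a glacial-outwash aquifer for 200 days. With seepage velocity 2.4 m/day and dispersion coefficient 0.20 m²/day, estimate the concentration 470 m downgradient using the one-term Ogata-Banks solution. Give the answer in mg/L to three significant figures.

2.17 mg/L

For a continuous step input, C/C₀ ≈ ½·erfc((x−vt)/(2√(Dt))).
vt = 2.4 × 200 = 480 m and 2√(Dt) = 2√(0.20 × 200) = 12.65 m.
Argument (x−vt)/(2√(Dt)) = (470 − 480)/12.65 = -0.7905; ½·erfc(-0.7905) = 0.8682.
C = 2.5 × 0.8682 = 2.17 mg/L.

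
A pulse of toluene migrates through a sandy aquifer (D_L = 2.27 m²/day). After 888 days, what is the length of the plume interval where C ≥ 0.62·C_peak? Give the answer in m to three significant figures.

The plume is Gaussian with σ = √(2Dt) = √(2 × 2.27 × 888) = 63.49 m.
C/C_peak = exp(−Δx²/(2σ²)) = 0.62 ⇒ Δx = σ·√(−2 ln 0.62) = 63.49 × 0.9778 = 62.08 m.
Width = 2Δx = 124 m.

124 m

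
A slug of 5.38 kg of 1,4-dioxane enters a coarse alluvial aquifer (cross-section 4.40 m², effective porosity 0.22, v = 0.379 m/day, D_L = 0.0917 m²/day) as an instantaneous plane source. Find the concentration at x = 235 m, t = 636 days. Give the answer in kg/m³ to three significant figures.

For an instantaneous plane source, C(x,t) = M/(n_e·A·√(4πDt)) · exp(−(x−vt)²/(4Dt)), with n_e·A the pore (flow) area.
Plume center vt = 0.379 × 636 = 241.044 m, so the well at 235 m is 6.044 m upgradient of the peak.
√(4πDt) = 27.07 m, giving peak height M/(n_e·A·√(4πDt)) = 5.38/(0.22 × 4.40 × 27.07) = 0.2053 kg/m³.
(x−vt)²/(4Dt) = (-6.044)²/(4 × 0.0917 × 636) = 0.1566; exp(−0.1566) = 0.8550.
C = 0.2053 × 0.8550 = 0.176 kg/m³.

0.176 kg/m³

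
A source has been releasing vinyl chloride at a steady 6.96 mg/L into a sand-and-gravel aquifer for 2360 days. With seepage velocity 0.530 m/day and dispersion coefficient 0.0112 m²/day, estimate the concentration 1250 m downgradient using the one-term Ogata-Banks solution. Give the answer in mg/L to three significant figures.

3.78 mg/L

For a continuous step input, C/C₀ ≈ ½·erfc((x−vt)/(2√(Dt))).
vt = 0.530 × 2360 = 1250.8 m and 2√(Dt) = 2√(0.0112 × 2360) = 10.28 m.
Argument (x−vt)/(2√(Dt)) = (1250 − 1250.8)/10.28 = -0.07782; ½·erfc(-0.07782) = 0.5438.
C = 6.96 × 0.5438 = 3.78 mg/L.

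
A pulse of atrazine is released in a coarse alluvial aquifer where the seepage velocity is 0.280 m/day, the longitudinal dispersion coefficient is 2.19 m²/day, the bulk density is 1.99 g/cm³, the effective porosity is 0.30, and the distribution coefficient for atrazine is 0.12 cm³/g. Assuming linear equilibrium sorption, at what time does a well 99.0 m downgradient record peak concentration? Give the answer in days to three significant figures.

Retardation factor R = 1 + ρ_b·K_d/n = 1 + 1.99 × 0.12/0.30 = 1.796.
Sorption retards both mechanisms: v_R = v/R = 0.1559 m/day, D_R = D/R = 1.219 m²/day.
Peak time from v_R²t² + 2D_R t − x² = 0: t = (√(D_R² + v_R²x²) − D_R)/v_R².
√(D_R² + v_R²x²) = √(1.219² + 0.1559² × 99.0²) = 15.48; v_R² = 0.02430.
t = (15.48 − 1.219)/0.02430 = 587 days.

587 days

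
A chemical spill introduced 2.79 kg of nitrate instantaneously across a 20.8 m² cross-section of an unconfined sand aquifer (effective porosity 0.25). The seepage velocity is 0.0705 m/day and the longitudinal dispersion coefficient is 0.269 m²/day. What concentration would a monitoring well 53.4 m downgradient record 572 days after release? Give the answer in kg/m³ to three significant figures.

For an instantaneous plane source, C(x,t) = M/(n_e·A·√(4πDt)) · exp(−(x−vt)²/(4Dt)), with n_e·A the pore (flow) area.
Plume center vt = 0.0705 × 572 = 40.326 m, so the well at 53.4 m is 13.074 m downgradient of the peak.
√(4πDt) = 43.97 m, giving peak height M/(n_e·A·√(4πDt)) = 2.79/(0.25 × 20.8 × 43.97) = 0.01220 kg/m³.
(x−vt)²/(4Dt) = (13.074)²/(4 × 0.269 × 572) = 0.2777; exp(−0.2777) = 0.7575.
C = 0.01220 × 0.7575 = 0.00924 kg/m³.

0.00924 kg/m³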